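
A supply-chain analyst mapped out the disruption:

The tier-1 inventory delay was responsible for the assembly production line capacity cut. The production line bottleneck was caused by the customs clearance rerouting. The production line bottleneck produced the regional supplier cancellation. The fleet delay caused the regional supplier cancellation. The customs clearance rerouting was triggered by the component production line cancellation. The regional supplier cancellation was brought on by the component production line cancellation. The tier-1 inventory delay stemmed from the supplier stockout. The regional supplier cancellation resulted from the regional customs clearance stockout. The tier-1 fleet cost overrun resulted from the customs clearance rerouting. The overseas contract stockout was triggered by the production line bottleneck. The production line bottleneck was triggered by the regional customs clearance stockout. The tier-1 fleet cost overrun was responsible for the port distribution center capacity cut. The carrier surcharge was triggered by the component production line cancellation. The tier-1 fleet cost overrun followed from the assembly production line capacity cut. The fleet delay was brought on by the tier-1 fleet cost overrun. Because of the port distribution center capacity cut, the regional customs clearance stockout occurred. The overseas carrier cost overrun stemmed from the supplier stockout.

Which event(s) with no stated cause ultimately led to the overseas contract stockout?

the component production line cancellation, the supplier stockout

Tracing upstream from the overseas contract stockout: the overseas contract stockout ← the production line bottleneck ← the regional customs clearance stockout ← the port distribution center capacity cut ← the tier-1 fleet cost overrun ← the assembly production line capacity cut ← the tier-1 inventory delay ← the supplier stockout.
A separate upstream branch: the overseas contract stockout ← the production line bottleneck ← the customs clearance rerouting ← the component production line cancellation.
Each of those chain origins has no stated cause.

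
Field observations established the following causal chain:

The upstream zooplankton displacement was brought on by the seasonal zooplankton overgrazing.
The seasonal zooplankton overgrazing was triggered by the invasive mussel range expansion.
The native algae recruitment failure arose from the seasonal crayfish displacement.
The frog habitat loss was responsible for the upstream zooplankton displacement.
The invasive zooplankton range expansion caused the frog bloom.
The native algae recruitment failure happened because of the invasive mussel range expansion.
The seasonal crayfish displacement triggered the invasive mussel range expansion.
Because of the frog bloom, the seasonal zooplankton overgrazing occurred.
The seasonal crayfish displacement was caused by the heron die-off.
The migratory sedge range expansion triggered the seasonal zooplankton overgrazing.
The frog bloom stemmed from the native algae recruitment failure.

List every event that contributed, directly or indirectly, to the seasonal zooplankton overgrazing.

Immediate causes of the seasonal zooplankton overgrazing: the migratory sedge range expansion, the invasive mussel range expansion, the frog bloom.
Further upstream: the heron die-off, the seasonal crayfish displacement, the invasive zooplankton range expansion, the native algae recruitment failure.

the frog bloom, the heron die-off, the invasive mussel range expansion, the invasive zooplankton range expansion, the migratory sedge range expansion, the native algae recruitment failure, the seasonal crayfish displacement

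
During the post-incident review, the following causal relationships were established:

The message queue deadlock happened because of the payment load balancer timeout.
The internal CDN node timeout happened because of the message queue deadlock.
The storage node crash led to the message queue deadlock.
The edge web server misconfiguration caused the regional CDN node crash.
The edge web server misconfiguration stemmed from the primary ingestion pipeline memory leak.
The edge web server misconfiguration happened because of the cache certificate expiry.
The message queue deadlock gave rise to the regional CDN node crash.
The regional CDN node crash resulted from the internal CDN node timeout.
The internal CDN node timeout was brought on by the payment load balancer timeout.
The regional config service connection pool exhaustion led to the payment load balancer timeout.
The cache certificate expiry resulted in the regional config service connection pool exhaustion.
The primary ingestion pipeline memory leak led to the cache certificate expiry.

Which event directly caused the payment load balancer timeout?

Upstream contributors include the primary ingestion pipeline memory leak, the cache certificate expiry, but only the regional config service connection pool exhaustion feeds directly into the payment load balancer timeout.

the regional config service connection pool exhaustion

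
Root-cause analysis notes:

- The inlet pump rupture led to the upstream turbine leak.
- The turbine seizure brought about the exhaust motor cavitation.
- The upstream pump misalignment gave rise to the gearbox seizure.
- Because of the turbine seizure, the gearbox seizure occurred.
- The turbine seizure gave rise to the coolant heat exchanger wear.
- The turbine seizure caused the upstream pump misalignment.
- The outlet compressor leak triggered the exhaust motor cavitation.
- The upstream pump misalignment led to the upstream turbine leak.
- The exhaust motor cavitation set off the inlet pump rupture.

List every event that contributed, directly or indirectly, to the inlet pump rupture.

Immediate cause of the inlet pump rupture: the exhaust motor cavitation.
Further upstream: the turbine seizure, the outlet compressor leak.

the exhaust motor cavitation, the outlet compressor leak, the turbine seizure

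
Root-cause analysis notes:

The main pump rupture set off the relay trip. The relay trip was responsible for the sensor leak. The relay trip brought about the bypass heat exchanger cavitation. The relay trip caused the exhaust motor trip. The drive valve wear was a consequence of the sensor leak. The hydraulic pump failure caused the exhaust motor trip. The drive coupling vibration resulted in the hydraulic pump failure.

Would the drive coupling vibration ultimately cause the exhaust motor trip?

Yes

There is a causal chain: the drive coupling vibration → the hydraulic pump failure → the exhaust motor trip.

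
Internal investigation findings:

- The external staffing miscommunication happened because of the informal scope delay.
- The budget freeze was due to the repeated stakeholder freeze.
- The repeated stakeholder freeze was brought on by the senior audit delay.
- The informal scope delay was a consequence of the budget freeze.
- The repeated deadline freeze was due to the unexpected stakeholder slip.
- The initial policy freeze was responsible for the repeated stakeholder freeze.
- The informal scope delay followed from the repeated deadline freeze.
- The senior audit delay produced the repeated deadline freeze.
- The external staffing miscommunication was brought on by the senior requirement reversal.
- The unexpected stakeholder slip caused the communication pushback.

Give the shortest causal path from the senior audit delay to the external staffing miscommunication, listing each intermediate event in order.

the senior audit delay → the repeated deadline freeze → the informal scope delay → the external staffing miscommunication

the senior audit delay → the repeated deadline freeze
the repeated deadline freeze → the informal scope delay
the informal scope delay → the external staffing miscommunication
Length: 3 steps.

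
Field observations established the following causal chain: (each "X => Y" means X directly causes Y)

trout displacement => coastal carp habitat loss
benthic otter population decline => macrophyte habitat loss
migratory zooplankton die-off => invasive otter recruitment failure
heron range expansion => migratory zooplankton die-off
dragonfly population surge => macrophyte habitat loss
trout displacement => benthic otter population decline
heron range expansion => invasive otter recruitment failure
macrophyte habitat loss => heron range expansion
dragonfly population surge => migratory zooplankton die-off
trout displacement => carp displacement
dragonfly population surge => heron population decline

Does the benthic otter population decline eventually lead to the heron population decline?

No

The benthic otter population decline leads to the macrophyte habitat loss, the heron range expansion, the migratory zooplankton die-off, the invasive otter recruitment failure; the heron population decline is not among them.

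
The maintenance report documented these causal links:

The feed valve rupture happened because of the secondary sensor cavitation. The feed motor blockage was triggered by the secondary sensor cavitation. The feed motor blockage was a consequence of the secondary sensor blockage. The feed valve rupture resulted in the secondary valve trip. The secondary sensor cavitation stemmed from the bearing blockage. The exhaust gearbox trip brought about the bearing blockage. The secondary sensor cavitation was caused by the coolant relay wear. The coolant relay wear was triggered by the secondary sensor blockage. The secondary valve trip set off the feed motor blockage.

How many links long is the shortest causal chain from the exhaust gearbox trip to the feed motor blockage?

Shortest chain: the exhaust gearbox trip → the bearing blockage → the secondary sensor cavitation → the feed motor blockage.

3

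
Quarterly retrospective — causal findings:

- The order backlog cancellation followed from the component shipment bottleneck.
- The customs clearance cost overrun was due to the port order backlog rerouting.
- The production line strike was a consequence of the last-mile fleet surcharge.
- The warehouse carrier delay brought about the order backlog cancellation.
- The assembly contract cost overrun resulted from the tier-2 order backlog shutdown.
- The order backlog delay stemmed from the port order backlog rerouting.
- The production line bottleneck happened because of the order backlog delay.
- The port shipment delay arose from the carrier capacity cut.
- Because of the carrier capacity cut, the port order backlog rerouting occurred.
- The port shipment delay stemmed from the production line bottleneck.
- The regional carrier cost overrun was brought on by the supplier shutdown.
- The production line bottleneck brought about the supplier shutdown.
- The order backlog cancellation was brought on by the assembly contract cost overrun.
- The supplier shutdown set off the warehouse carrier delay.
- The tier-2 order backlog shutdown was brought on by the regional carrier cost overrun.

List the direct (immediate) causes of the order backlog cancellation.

the assembly contract cost overrun, the component shipment bottleneck, the warehouse carrier delay

Upstream contributors include the carrier capacity cut, the port order backlog rerouting, the order backlog delay, the production line bottleneck, the supplier shutdown, the regional carrier cost overrun, the tier-2 order backlog shutdown, but only the assembly contract cost overrun, the component shipment bottleneck, the warehouse carrier delay feed directly into the order backlog cancellation.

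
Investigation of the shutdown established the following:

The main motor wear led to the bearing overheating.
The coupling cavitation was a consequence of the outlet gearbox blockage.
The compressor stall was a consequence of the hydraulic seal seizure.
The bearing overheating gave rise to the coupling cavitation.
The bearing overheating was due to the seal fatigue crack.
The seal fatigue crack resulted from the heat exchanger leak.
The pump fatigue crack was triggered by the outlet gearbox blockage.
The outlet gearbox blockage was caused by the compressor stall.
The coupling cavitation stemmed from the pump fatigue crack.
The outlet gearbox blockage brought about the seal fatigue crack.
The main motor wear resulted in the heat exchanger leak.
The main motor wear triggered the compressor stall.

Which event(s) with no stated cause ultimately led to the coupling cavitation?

the hydraulic seal seizure, the main motor wear

Tracing upstream from the coupling cavitation: the coupling cavitation ← the bearing overheating ← the main motor wear.
A separate upstream branch: the coupling cavitation ← the outlet gearbox blockage ← the compressor stall ← the hydraulic seal seizure.
Each of those chain origins has no stated cause.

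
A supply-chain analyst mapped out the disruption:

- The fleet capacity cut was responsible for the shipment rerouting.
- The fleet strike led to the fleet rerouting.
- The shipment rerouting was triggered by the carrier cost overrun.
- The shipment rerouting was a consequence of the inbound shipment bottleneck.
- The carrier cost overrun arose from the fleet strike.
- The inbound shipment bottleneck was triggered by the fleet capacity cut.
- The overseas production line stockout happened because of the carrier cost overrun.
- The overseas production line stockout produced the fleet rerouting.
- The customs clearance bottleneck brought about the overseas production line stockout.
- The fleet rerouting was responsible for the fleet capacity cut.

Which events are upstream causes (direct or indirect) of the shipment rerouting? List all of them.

Immediate causes of the shipment rerouting: the carrier cost overrun, the fleet capacity cut, the inbound shipment bottleneck.
Further upstream: the fleet strike, the overseas production line stockout, the fleet rerouting, the customs clearance bottleneck.

the carrier cost overrun, the customs clearance bottleneck, the fleet capacity cut, the fleet rerouting, the fleet strike, the inbound shipment bottleneck, the overseas production line stockout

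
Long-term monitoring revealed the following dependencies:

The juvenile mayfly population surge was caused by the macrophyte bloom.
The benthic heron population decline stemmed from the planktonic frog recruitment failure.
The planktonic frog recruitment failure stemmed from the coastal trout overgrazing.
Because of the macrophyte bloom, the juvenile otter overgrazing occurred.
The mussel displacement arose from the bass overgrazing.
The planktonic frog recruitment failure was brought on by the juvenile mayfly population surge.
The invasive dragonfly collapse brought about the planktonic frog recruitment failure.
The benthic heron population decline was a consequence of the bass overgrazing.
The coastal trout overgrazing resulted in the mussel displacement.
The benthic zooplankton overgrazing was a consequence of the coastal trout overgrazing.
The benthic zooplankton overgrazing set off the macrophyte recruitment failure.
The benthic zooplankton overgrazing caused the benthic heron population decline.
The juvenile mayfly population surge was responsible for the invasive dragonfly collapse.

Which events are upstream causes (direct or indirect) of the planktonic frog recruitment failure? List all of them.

Immediate causes of the planktonic frog recruitment failure: the coastal trout overgrazing, the juvenile mayfly population surge, the invasive dragonfly collapse.
Further upstream: the macrophyte bloom.

the coastal trout overgrazing, the invasive dragonfly collapse, the juvenile mayfly population surge, the macrophyte bloom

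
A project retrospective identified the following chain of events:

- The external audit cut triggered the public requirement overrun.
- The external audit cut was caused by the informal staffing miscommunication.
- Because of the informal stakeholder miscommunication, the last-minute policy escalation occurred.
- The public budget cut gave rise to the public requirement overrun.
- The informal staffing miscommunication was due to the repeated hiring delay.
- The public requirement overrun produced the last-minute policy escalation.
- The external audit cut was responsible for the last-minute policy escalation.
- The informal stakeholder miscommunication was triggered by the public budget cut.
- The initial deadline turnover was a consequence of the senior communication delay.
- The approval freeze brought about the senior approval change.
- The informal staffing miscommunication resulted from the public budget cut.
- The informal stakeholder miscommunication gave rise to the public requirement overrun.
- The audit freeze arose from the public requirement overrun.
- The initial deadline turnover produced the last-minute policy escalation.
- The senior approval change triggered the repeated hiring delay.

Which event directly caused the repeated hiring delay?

the senior approval change

Upstream contributors include the approval freeze, but only the senior approval change feeds directly into the repeated hiring delay.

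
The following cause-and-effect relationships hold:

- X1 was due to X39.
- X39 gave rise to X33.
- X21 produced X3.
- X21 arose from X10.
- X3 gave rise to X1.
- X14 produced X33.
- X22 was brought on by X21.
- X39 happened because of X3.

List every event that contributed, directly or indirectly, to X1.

Immediate causes of X1: X3, X39.
Further upstream: X10, X21.

X10, X21, X3, X39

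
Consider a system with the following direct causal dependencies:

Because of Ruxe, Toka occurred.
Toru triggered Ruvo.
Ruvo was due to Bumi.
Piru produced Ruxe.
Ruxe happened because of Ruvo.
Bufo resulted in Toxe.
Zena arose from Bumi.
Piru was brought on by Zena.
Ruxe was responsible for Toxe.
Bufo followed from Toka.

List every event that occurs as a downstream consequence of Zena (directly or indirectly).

Bufo, Piru, Ruxe, Toka, Toxe

Direct effects: Piru.
2 steps out: Ruxe.
3 steps out: Toka, Toxe.
4 steps out: Bufo.
Not reachable from it: Bumi, Toru, Ruvo.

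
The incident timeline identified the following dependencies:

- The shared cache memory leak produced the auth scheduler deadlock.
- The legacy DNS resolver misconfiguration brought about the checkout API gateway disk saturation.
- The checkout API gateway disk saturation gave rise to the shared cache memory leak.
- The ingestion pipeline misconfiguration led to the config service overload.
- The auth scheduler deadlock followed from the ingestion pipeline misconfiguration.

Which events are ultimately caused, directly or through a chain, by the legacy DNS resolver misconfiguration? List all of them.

the auth scheduler deadlock, the checkout API gateway disk saturation, the shared cache memory leak

Direct effects: the checkout API gateway disk saturation.
2 steps out: the shared cache memory leak.
3 steps out: the auth scheduler deadlock.
Not reachable from it: the ingestion pipeline misconfiguration, the config service overload.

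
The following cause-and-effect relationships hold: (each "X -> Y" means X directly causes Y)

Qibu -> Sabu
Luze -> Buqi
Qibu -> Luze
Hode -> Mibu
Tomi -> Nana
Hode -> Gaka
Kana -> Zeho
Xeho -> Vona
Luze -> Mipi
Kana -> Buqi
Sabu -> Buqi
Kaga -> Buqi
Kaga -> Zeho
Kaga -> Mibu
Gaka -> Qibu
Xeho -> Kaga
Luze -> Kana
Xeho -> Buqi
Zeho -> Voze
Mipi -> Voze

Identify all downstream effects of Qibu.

Direct effects: Luze, Sabu.
2 steps out: Kana, Buqi, Mipi.
3 steps out: Zeho, Voze.
Not reachable from it: Xeho, Tomi, Hode, Gaka, Nana, Kaga, Mibu, Vona.

Buqi, Kana, Luze, Mipi, Sabu, Voze, Zeho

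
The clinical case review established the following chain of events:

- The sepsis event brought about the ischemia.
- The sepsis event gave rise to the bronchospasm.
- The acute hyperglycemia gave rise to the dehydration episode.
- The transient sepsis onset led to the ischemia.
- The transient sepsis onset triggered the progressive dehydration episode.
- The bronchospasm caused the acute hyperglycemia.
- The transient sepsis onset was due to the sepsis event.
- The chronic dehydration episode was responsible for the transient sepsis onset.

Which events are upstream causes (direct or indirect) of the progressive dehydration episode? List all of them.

Immediate cause of the progressive dehydration episode: the transient sepsis onset.
Further upstream: the sepsis event, the chronic dehydration episode.

the chronic dehydration episode, the sepsis event, the transient sepsis onset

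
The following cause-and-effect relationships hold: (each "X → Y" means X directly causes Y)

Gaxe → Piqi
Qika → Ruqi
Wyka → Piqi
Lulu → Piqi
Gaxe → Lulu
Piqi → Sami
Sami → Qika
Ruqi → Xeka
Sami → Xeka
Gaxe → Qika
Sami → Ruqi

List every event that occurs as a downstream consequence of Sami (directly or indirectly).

Qika, Ruqi, Xeka

Direct effects: Qika, Ruqi, Xeka.
Not reachable from it: Gaxe, Lulu, Piqi, Wyka.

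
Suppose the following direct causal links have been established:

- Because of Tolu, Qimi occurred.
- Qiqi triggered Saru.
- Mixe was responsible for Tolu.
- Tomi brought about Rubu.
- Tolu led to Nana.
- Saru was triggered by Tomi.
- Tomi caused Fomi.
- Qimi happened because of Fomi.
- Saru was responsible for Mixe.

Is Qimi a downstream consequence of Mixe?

There is a causal chain: Mixe → Tolu → Qimi.

Yes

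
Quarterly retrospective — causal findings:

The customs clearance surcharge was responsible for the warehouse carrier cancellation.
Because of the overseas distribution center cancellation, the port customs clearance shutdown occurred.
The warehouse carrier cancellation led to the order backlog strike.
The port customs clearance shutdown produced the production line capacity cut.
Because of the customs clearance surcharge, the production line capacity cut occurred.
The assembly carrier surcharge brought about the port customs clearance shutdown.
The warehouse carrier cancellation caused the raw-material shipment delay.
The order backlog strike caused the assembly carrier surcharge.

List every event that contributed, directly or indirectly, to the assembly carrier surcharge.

the customs clearance surcharge, the order backlog strike, the warehouse carrier cancellation

Immediate cause of the assembly carrier surcharge: the order backlog strike.
Further upstream: the customs clearance surcharge, the warehouse carrier cancellation.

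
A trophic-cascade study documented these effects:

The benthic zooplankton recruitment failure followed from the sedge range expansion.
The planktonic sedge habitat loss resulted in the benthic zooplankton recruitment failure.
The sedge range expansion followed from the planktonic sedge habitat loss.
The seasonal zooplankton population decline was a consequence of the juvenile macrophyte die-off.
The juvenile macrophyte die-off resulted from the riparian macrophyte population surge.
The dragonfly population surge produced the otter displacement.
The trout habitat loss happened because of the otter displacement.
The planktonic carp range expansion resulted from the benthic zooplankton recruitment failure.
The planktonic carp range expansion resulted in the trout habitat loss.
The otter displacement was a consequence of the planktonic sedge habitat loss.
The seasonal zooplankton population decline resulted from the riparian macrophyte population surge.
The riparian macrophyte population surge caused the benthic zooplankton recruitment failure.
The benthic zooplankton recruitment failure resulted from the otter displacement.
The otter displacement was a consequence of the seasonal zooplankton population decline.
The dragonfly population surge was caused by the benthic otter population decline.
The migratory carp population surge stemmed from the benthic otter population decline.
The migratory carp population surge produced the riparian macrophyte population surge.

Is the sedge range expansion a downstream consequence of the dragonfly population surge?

The dragonfly population surge leads to the otter displacement, the benthic zooplankton recruitment failure, the planktonic carp range expansion, the trout habitat loss; the sedge range expansion is not among them.

No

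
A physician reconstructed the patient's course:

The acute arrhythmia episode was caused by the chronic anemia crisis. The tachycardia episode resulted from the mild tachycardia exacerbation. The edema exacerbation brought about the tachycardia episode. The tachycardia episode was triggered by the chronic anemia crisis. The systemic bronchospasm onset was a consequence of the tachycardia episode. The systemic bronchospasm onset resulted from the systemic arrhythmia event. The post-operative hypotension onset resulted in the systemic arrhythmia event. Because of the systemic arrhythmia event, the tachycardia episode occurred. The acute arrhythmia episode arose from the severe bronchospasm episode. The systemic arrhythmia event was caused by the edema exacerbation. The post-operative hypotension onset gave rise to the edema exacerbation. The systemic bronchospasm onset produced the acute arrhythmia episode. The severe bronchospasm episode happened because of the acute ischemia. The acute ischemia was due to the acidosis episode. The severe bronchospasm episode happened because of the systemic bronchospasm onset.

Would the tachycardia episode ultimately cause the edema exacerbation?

The tachycardia episode leads to the systemic bronchospasm onset, the severe bronchospasm episode, the acute arrhythmia episode; the edema exacerbation is not among them.

No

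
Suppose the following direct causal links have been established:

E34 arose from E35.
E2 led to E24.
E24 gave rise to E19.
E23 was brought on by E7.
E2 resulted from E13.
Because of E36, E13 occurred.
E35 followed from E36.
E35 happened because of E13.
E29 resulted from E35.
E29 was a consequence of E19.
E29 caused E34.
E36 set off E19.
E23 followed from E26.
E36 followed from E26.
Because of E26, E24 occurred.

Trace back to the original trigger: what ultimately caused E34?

Tracing upstream from E34: E34 ← E35 ← E36 ← E26.
E26 has no stated cause, so it is the root.

E26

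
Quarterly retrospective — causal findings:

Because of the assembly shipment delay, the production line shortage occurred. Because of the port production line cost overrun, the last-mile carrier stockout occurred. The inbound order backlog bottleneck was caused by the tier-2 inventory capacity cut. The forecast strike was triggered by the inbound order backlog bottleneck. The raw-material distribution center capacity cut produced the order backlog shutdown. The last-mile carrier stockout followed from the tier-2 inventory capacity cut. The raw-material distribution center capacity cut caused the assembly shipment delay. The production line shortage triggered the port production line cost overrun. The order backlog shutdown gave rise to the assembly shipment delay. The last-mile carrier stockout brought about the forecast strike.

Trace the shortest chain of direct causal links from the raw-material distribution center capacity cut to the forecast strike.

the raw-material distribution center capacity cut → the assembly shipment delay
the assembly shipment delay → the production line shortage
the production line shortage → the port production line cost overrun
the port production line cost overrun → the last-mile carrier stockout
the last-mile carrier stockout → the forecast strike
Length: 5 steps.

the raw-material distribution center capacity cut → the assembly shipment delay → the production line shortage → the port production line cost overrun → the last-mile carrier stockout → the forecast strike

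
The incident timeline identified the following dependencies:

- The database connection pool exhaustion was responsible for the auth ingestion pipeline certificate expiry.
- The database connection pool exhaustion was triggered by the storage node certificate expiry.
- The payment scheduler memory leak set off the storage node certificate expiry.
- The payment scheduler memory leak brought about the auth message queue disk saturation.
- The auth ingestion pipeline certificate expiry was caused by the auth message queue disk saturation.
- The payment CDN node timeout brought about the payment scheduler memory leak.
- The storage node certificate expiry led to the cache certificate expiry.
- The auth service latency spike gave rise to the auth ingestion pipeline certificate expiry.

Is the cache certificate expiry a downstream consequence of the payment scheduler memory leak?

There is a causal chain: the payment scheduler memory leak → the storage node certificate expiry → the cache certificate expiry.

Yes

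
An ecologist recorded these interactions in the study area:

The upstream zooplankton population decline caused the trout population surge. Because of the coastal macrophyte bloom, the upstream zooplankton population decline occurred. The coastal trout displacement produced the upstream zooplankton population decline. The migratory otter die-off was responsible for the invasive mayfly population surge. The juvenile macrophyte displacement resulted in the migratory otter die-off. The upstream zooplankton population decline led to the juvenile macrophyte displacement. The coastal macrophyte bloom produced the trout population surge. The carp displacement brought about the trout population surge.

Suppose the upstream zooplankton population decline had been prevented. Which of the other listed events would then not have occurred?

Downstream of the upstream zooplankton population decline: the juvenile macrophyte displacement, the trout population surge, the migratory otter die-off, the invasive mayfly population surge.
Of those, still caused via another path: the trout population surge.
The remainder have no surviving cause.

the invasive mayfly population surge, the juvenile macrophyte displacement, the migratory otter die-off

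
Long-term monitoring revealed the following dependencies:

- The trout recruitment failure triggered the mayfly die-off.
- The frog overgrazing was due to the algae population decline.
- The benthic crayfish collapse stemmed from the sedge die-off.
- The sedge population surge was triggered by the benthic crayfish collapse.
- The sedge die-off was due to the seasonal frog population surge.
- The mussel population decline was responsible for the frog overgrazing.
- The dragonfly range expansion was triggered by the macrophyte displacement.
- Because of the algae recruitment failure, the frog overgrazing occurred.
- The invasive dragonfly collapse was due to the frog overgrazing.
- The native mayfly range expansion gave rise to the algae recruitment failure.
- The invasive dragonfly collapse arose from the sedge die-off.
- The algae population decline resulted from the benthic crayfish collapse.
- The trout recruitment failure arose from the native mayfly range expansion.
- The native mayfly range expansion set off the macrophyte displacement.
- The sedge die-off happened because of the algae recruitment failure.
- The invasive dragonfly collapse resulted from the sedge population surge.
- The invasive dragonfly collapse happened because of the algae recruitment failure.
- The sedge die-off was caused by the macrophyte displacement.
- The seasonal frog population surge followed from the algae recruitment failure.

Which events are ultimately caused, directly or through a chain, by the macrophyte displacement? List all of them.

Direct effects: the sedge die-off, the dragonfly range expansion.
2 steps out: the benthic crayfish collapse, the invasive dragonfly collapse.
3 steps out: the algae population decline, the sedge population surge.
4 steps out: the frog overgrazing.
Not reachable from it: the native mayfly range expansion, the algae recruitment failure, the seasonal frog population surge, the trout recruitment failure, the mayfly die-off, the mussel population decline.

the algae population decline, the benthic crayfish collapse, the dragonfly range expansion, the frog overgrazing, the invasive dragonfly collapse, the sedge die-off, the sedge population surge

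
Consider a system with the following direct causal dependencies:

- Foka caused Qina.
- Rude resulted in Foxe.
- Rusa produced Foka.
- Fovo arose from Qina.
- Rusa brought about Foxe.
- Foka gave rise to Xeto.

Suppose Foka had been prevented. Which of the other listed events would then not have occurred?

Downstream of Foka: Qina, Xeto, Fovo.

Fovo, Qina, Xeto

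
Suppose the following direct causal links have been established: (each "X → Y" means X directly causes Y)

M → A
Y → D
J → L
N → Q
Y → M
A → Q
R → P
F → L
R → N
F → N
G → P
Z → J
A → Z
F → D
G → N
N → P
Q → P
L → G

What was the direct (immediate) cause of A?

M

Upstream contributors include Y, but only M feeds directly into A.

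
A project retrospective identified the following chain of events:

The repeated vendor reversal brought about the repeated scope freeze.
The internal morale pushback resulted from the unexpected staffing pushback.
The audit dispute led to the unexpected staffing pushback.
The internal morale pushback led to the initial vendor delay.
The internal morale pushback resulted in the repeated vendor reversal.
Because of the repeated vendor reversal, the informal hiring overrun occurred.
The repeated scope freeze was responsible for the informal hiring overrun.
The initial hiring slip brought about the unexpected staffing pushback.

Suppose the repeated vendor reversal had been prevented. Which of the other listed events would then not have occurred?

Downstream of the repeated vendor reversal: the repeated scope freeze, the informal hiring overrun.

the informal hiring overrun, the repeated scope freeze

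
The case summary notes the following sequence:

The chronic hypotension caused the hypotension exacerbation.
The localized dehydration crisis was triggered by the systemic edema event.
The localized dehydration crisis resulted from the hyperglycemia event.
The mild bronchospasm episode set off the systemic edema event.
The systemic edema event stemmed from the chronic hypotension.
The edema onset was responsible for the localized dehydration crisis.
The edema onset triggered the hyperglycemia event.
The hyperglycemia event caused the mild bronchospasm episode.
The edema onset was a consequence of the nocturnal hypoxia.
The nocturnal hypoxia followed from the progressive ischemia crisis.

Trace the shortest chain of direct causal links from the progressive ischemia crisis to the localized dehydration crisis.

the progressive ischemia crisis → the nocturnal hypoxia → the edema onset → the localized dehydration crisis

the progressive ischemia crisis → the nocturnal hypoxia
the nocturnal hypoxia → the edema onset
the edema onset → the localized dehydration crisis
Length: 3 steps.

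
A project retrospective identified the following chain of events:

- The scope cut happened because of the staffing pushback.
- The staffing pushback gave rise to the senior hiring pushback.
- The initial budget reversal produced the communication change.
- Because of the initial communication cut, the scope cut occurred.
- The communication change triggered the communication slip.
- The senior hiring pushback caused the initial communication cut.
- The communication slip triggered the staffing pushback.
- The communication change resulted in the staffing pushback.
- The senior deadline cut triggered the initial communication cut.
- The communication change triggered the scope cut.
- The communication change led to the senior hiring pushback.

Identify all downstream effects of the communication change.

the communication slip, the initial communication cut, the scope cut, the senior hiring pushback, the staffing pushback

Direct effects: the communication slip, the staffing pushback, the senior hiring pushback, the scope cut.
2 steps out: the initial communication cut.
Not reachable from it: the initial budget reversal, the senior deadline cut.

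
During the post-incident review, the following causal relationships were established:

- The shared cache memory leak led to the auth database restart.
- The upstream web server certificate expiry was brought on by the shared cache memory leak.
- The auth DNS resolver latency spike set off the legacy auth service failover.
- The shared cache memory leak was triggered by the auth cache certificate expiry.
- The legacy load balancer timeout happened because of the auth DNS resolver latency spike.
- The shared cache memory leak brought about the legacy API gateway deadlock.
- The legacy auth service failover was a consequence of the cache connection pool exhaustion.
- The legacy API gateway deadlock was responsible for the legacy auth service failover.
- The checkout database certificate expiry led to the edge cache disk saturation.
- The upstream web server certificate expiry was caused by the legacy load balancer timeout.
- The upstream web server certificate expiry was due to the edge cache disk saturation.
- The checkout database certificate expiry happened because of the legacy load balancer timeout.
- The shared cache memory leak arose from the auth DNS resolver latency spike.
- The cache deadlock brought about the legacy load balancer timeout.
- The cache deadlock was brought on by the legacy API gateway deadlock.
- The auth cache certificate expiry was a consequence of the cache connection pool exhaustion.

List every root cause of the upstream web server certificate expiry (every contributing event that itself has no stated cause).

Tracing upstream from the upstream web server certificate expiry: the upstream web server certificate expiry ← the shared cache memory leak ← the auth DNS resolver latency spike.
A separate upstream branch: the upstream web server certificate expiry ← the shared cache memory leak ← the auth cache certificate expiry ← the cache connection pool exhaustion.
Each of those chain origins has no stated cause.

the auth DNS resolver latency spike, the cache connection pool exhaustion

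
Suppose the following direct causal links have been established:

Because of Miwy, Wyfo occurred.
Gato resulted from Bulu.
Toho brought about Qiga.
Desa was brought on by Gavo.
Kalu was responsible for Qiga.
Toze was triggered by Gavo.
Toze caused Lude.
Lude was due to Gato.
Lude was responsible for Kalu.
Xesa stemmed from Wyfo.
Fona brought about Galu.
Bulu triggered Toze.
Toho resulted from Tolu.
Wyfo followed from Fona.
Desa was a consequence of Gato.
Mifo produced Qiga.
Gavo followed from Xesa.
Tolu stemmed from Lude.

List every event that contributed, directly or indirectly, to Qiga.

Bulu, Fona, Gato, Gavo, Kalu, Lude, Mifo, Miwy, Toho, Tolu, Toze, Wyfo, Xesa

Immediate causes of Qiga: Mifo, Toho, Kalu.
Further upstream: Miwy, Fona, Wyfo, Bulu, Xesa, Gavo, Gato, Toze, Lude, Tolu.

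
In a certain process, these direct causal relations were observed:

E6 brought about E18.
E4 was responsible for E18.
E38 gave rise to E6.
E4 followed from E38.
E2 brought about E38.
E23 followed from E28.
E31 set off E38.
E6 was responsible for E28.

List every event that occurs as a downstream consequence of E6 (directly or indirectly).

E18, E23, E28

Direct effects: E28, E18.
2 steps out: E23.
Not reachable from it: E31, E38, E4, E2.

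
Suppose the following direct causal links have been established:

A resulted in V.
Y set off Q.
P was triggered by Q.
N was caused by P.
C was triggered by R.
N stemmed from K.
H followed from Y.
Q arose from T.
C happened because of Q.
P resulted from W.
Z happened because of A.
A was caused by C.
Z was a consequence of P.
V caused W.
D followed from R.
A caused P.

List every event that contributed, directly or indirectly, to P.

A, C, Q, R, T, V, W, Y

Immediate causes of P: Q, A, W.
Further upstream: R, T, Y, C, V.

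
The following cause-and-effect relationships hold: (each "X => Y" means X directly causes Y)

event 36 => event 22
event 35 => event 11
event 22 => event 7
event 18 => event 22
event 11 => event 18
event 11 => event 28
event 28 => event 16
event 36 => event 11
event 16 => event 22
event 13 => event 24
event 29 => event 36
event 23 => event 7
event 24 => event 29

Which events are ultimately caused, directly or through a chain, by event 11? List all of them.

event 16, event 18, event 22, event 28, event 7

Direct effects: event 28, event 18.
2 steps out: event 16, event 22.
3 steps out: event 7.
Not reachable from it: event 35, event 13, event 24, event 29, event 36, event 23.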